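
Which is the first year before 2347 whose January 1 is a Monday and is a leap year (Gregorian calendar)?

2340

Jan 1 advances by 2 weekdays after a leap year and by 1 after a common year.
2347: Jan 1 is Wednesday.
2346: Tuesday
2345: Monday
2344: Saturday (leap)
2343: Friday
2342: Thursday
2341: Wednesday
2340: Monday (leap)
2340 begins on a Monday and is a leap year.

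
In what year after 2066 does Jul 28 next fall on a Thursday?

2067

From one year to the next, a fixed date's weekday advances by 1, or by 2 when a Feb 29 lies between the two dates.
2066: July 28 is Wednesday.
2067: Thursday (+1)
Jul 28 falls on a Thursday in 2067.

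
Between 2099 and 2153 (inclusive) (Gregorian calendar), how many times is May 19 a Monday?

7

Track May 19's weekday year by year (advancing +1, or +2 across a Feb 29):
  2099: Tue  2100: Wed (+1)  2101: Thu (+1)  2102: Fri (+1)  2103: Sat (+1)
  2104: Mon (+2) ✓  2105: Tue (+1)  2106: Wed (+1)  2107: Thu (+1)  2108: Sat (+2)
  2109: Sun (+1)  2110: Mon (+1) ✓  2111: Tue (+1)  2112: Thu (+2)  … (27 more years) …
  2140: Thu (+2)  2141: Fri (+1)  2142: Sat (+1)  2143: Sun (+1)  2144: Tue (+2)
  2145: Wed (+1)  2146: Thu (+1)  2147: Fri (+1)  2148: Sun (+2)  2149: Mon (+1) ✓
  2150: Tue (+1)  2151: Wed (+1)  2152: Fri (+2)  2153: Sat (+1)
Monday years: 2104, 2110, 2121, 2127, 2132, 2138, 2149 — 7 in total.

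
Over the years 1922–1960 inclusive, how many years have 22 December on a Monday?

6

Track 22 December's weekday year by year (advancing +1, or +2 across a Feb 29):
  1922: Fri  1923: Sat (+1)  1924: Mon (+2) ✓  1925: Tue (+1)  1926: Wed (+1)
  1927: Thu (+1)  1928: Sat (+2)  1929: Sun (+1)  1930: Mon (+1) ✓  1931: Tue (+1)
  1932: Thu (+2)  1933: Fri (+1)  1934: Sat (+1)  1935: Sun (+1)  … (11 more years) …
  1947: Mon (+1) ✓  1948: Wed (+2)  1949: Thu (+1)  1950: Fri (+1)  1951: Sat (+1)
  1952: Mon (+2) ✓  1953: Tue (+1)  1954: Wed (+1)  1955: Thu (+1)  1956: Sat (+2)
  1957: Sun (+1)  1958: Mon (+1) ✓  1959: Tue (+1)  1960: Thu (+2)
Monday years: 1924, 1930, 1941, 1947, 1952, 1958 — 6 in total.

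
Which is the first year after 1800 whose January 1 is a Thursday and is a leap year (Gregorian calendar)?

1824

Jan 1 advances by 2 weekdays after a leap year and by 1 after a common year.
1800: Jan 1 is Wednesday.
1801: Thursday
1802: Friday
1803: Saturday
1804: Sunday (leap)
1805: Tuesday
1806: Wednesday
1807: Thursday
1808: Friday (leap)
1809: Sunday
1810: Monday
1811: Tuesday
1812: Wednesday (leap)
1813: Friday
1814: Saturday
1815: Sunday
1816: Monday (leap)
1817: Wednesday
1818: Thursday
1819: Friday
1820: Saturday (leap)
1821: Monday
1822: Tuesday
1823: Wednesday
1824: Thursday (leap)
1824 begins on a Thursday and is a leap year.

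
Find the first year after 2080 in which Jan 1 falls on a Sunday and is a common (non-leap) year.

2090

Jan 1 advances by 2 weekdays after a leap year and by 1 after a common year.
2080: Jan 1 is Monday (leap).
2081: Wednesday
2082: Thursday
2083: Friday
2084: Saturday (leap)
2085: Monday
2086: Tuesday
2087: Wednesday
2088: Thursday (leap)
2089: Saturday
2090: Sunday
2090 begins on a Sunday and is a common year.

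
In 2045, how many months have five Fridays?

A month of length L has five Fridays iff its first Friday is on day ≤ L−28 (so day 1–3 in a 31-day month, 1–2 in a 30-day month, day 1 in a leap February).
Checking each month of 2045: Jan starts Sun (31d); Feb starts Wed (28d); Mar starts Wed (31d) ✓; Apr starts Sat (30d); May starts Mon (31d); Jun starts Thu (30d) ✓; Jul starts Sat (31d); Aug starts Tue (31d); Sep starts Fri (30d) ✓; Oct starts Sun (31d); Nov starts Wed (30d); Dec starts Fri (31d) ✓.
Five-Friday months: March, June, September, December → 4.

4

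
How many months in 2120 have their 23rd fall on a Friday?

2

Check the 23rd of each month of 2120: Jan 23: Tue, Feb 23: Fri, Mar 23: Sat, Apr 23: Tue, May 23: Thu, Jun 23: Sun, Jul 23: Tue, Aug 23: Fri, Sep 23: Mon, Oct 23: Wed, Nov 23: Sat, Dec 23: Mon.
Friday occurs in February, August — 2 months.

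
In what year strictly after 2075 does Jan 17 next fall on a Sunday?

From one year to the next, a fixed date's weekday advances by 1, or by 2 when a Feb 29 lies between the two dates.
2075: January 17 is Thursday.
2076: Friday (+1)
2077: Sunday (+2)
Jan 17 falls on a Sunday in 2077.

2077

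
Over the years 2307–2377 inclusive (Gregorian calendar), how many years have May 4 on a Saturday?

11

Track May 4's weekday year by year (advancing +1, or +2 across a Feb 29):
  2307: Sat ✓  2308: Mon (+2)  2309: Tue (+1)  2310: Wed (+1)  2311: Thu (+1)
  2312: Sat (+2) ✓  2313: Sun (+1)  2314: Mon (+1)  2315: Tue (+1)  2316: Thu (+2)
  2317: Fri (+1)  2318: Sat (+1) ✓  2319: Sun (+1)  2320: Tue (+2)  … (43 more years) …
  2364: Mon (+2)  2365: Tue (+1)  2366: Wed (+1)  2367: Thu (+1)  2368: Sat (+2) ✓
  2369: Sun (+1)  2370: Mon (+1)  2371: Tue (+1)  2372: Thu (+2)  2373: Fri (+1)
  2374: Sat (+1) ✓  2375: Sun (+1)  2376: Tue (+2)  2377: Wed (+1)
Saturday years: 2307, 2312, 2318, 2329, 2335, 2340, 2346, 2357, 2363, 2368, 2374 — 11 in total.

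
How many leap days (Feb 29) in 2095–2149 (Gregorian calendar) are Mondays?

Leap years in 2095–2149: 13 of them.
Feb 29 weekday advances by 5 (mod 7) from one leap year to the next four years later (or differs when a century non-leap intervenes).
Leap-day weekdays: 2096:Wed 2104:Fri 2108:Wed 2112:Mon✓ 2116:Sat 2120:Thu 2124:Tue 2128:Sun 2132:Fri 2136:Wed 2140:Mon✓ 2144:Sat 2148:Thu
Monday: 2112, 2140 → 2.

2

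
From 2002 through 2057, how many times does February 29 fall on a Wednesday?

Leap years in 2002–2057: 14 of them.
Feb 29 weekday advances by 5 (mod 7) from one leap year to the next four years later (or differs when a century non-leap intervenes).
Leap-day weekdays: 2004:Sun 2008:Fri 2012:Wed✓ 2016:Mon 2020:Sat 2024:Thu 2028:Tue 2032:Sun 2036:Fri 2040:Wed✓ 2044:Mon 2048:Sat 2052:Thu 2056:Tue
Wednesday: 2012, 2040 → 2.

2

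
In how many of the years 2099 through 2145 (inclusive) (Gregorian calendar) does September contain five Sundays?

September has 30 days; it has five Sundays when Sunday falls among the first (month-length − 28) days — i.e. when September 1 is one of Sunday/Saturday.
September 1 by year: 2099:Tue 2100:Wed 2101:Thu 2102:Fri 2103:Sat✓ 2104:Mon 2105:Tue 2106:Wed 2107:Thu 2108:Sat✓ 2109:Sun✓ 2110:Mon 2111:Tue 2112:Thu 2113:Fri …(17 more)… 2131:Sat✓ 2132:Mon 2133:Tue 2134:Wed 2135:Thu 2136:Sat✓ 2137:Sun✓ 2138:Mon 2139:Tue 2140:Thu 2141:Fri 2142:Sat✓ 2143:Sun✓ 2144:Tue 2145:Wed
Years with five Sundays: 2103, 2108, 2109, 2114, 2115, 2120, 2125, 2126, 2131, 2136, 2137, 2142, 2143 → 13.

13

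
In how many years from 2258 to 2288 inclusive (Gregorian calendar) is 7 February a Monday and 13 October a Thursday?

4

Check each year's weekday for 7 February and 13 October:
  2258: Sun/Wed  2259: Mon/Thu ✓  2260: Tue/Sat  2261: Thu/Sun  2262: Fri/Mon  2263: Sat/Tue  2264: Sun/Thu  2265: Tue/Fri  2266: Wed/Sat  2267: Thu/Sun  2268: Fri/Tue  2269: Sun/Wed  2270: Mon/Thu ✓  2271: Tue/Fri  …(3 more)…  2275: Sun/Wed  2276: Mon/Fri  2277: Wed/Sat  2278: Thu/Sun  2279: Fri/Mon  2280: Sat/Wed  2281: Mon/Thu ✓  2282: Tue/Fri  2283: Wed/Sat  2284: Thu/Mon  2285: Sat/Tue  2286: Sun/Wed  2287: Mon/Thu ✓  2288: Tue/Sat
Both conditions hold in: 2259, 2270, 2281, 2287 — 4.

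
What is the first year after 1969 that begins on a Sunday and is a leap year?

Jan 1 advances by 2 weekdays after a leap year and by 1 after a common year.
1969: Jan 1 is Wednesday.
1970: Thursday
1971: Friday
1972: Saturday (leap)
1973: Monday
1974: Tuesday
1975: Wednesday
1976: Thursday (leap)
1977: Saturday
1978: Sunday
1979: Monday
1980: Tuesday (leap)
1981: Thursday
1982: Friday
1983: Saturday
1984: Sunday (leap)
1984 begins on a Sunday and is a leap year.

1984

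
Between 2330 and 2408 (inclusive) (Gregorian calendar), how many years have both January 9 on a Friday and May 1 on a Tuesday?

Check each year's weekday for January 9 and May 1:
  2330: Thu/Thu  2331: Fri/Fri  2332: Sat/Sun  2333: Mon/Mon  2334: Tue/Tue  2335: Wed/Wed  2336: Thu/Fri  2337: Sat/Sat  2338: Sun/Sun  2339: Mon/Mon  2340: Tue/Wed  2341: Thu/Thu  2342: Fri/Fri  2343: Sat/Sat  …(51 more)…  2395: Mon/Mon  2396: Tue/Wed  2397: Thu/Thu  2398: Fri/Fri  2399: Sat/Sat  2400: Sun/Mon  2401: Tue/Tue  2402: Wed/Wed  2403: Thu/Thu  2404: Fri/Sat  2405: Sun/Sun  2406: Mon/Mon  2407: Tue/Tue  2408: Wed/Thu
Both conditions hold in: no year — 0.

0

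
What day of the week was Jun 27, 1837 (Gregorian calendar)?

Tuesday

January 1, 1837 is a Sunday.
June 27 is day 178 of the year, i.e. 177 days after Jan 1.
177 mod 7 = 2, so advance 2 weekdays from Sunday: Tuesday.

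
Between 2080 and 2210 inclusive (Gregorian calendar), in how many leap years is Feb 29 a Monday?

5

Leap years in 2080–2210: 31 of them.
Feb 29 weekday advances by 5 (mod 7) from one leap year to the next four years later (or differs when a century non-leap intervenes).
Leap-day weekdays: 2080:Thu 2084:Tue 2088:Sun 2092:Fri 2096:Wed 2104:Fri 2108:Wed 2112:Mon✓ 2116:Sat 2120:Thu 2124:Tue 2128:Sun 2132:Fri …(5 more)… 2156:Sun 2160:Fri 2164:Wed 2168:Mon✓ 2172:Sat 2176:Thu 2180:Tue 2184:Sun 2188:Fri 2192:Wed 2196:Mon✓ 2204:Wed 2208:Mon✓
Monday: 2112, 2140, 2168, 2196, 2208 → 5.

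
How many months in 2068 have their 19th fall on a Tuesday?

Check the 19th of each month of 2068: Jan 19: Thu, Feb 19: Sun, Mar 19: Mon, Apr 19: Thu, May 19: Sat, Jun 19: Tue, Jul 19: Thu, Aug 19: Sun, Sep 19: Wed, Oct 19: Fri, Nov 19: Mon, Dec 19: Wed.
Tuesday occurs in June — 1 month.

1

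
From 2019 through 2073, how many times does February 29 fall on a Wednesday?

2

Leap years in 2019–2073: 14 of them.
Feb 29 weekday advances by 5 (mod 7) from one leap year to the next four years later (or differs when a century non-leap intervenes).
Leap-day weekdays: 2020:Sat 2024:Thu 2028:Tue 2032:Sun 2036:Fri 2040:Wed✓ 2044:Mon 2048:Sat 2052:Thu 2056:Tue 2060:Sun 2064:Fri 2068:Wed✓ 2072:Mon
Wednesday: 2040, 2068 → 2.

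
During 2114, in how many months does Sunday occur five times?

4

A month of length L has five Sundays iff its first Sunday is on day ≤ L−28 (so day 1–3 in a 31-day month, 1–2 in a 30-day month, day 1 in a leap February).
Checking each month of 2114: Jan starts Mon (31d); Feb starts Thu (28d); Mar starts Thu (31d); Apr starts Sun (30d) ✓; May starts Tue (31d); Jun starts Fri (30d); Jul starts Sun (31d) ✓; Aug starts Wed (31d); Sep starts Sat (30d) ✓; Oct starts Mon (31d); Nov starts Thu (30d); Dec starts Sat (31d) ✓.
Five-Sunday months: April, July, September, December → 4.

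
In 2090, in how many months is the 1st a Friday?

Check the 1st of each month of 2090: Jan 1: Sun, Feb 1: Wed, Mar 1: Wed, Apr 1: Sat, May 1: Mon, Jun 1: Thu, Jul 1: Sat, Aug 1: Tue, Sep 1: Fri, Oct 1: Sun, Nov 1: Wed, Dec 1: Fri.
Friday occurs in September, December — 2 months.

2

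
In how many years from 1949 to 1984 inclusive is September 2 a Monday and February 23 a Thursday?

Check each year's weekday for September 2 and February 23:
  1949: Fri/Wed  1950: Sat/Thu  1951: Sun/Fri  1952: Tue/Sat  1953: Wed/Mon  1954: Thu/Tue  1955: Fri/Wed  1956: Sun/Thu  1957: Mon/Sat  1958: Tue/Sun  1959: Wed/Mon  1960: Fri/Tue  1961: Sat/Thu  1962: Sun/Fri  …(8 more)…  1971: Thu/Tue  1972: Sat/Wed  1973: Sun/Fri  1974: Mon/Sat  1975: Tue/Sun  1976: Thu/Mon  1977: Fri/Wed  1978: Sat/Thu  1979: Sun/Fri  1980: Tue/Sat  1981: Wed/Mon  1982: Thu/Tue  1983: Fri/Wed  1984: Sun/Thu
Both conditions hold in: no year — 0.

0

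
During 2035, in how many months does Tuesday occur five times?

A month of length L has five Tuesdays iff its first Tuesday is on day ≤ L−28 (so day 1–3 in a 31-day month, 1–2 in a 30-day month, day 1 in a leap February).
Checking each month of 2035: Jan starts Mon (31d) ✓; Feb starts Thu (28d); Mar starts Thu (31d); Apr starts Sun (30d); May starts Tue (31d) ✓; Jun starts Fri (30d); Jul starts Sun (31d) ✓; Aug starts Wed (31d); Sep starts Sat (30d); Oct starts Mon (31d) ✓; Nov starts Thu (30d); Dec starts Sat (31d).
Five-Tuesday months: January, May, July, October → 4.

4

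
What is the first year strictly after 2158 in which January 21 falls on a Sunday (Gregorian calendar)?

From one year to the next, a fixed date's weekday advances by 1, or by 2 when a Feb 29 lies between the two dates.
2158: January 21 is Saturday.
2159: Sunday (+1)
January 21 falls on a Sunday in 2159.

2159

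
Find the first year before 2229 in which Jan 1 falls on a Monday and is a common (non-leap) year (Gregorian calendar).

2227

Jan 1 advances by 2 weekdays after a leap year and by 1 after a common year.
2229: Jan 1 is Thursday.
2228: Tuesday (leap)
2227: Monday
2227 begins on a Monday and is a common year.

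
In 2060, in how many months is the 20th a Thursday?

Check the 20th of each month of 2060: Jan 20: Tue, Feb 20: Fri, Mar 20: Sat, Apr 20: Tue, May 20: Thu, Jun 20: Sun, Jul 20: Tue, Aug 20: Fri, Sep 20: Mon, Oct 20: Wed, Nov 20: Sat, Dec 20: Mon.
Thursday occurs in May — 1 month.

1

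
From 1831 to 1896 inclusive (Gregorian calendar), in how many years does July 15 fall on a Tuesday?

9

Track July 15's weekday year by year (advancing +1, or +2 across a Feb 29):
  1831: Fri  1832: Sun (+2)  1833: Mon (+1)  1834: Tue (+1) ✓  1835: Wed (+1)
  1836: Fri (+2)  1837: Sat (+1)  1838: Sun (+1)  1839: Mon (+1)  1840: Wed (+2)
  1841: Thu (+1)  1842: Fri (+1)  1843: Sat (+1)  1844: Mon (+2)  … (38 more years) …
  1883: Sun (+1)  1884: Tue (+2) ✓  1885: Wed (+1)  1886: Thu (+1)  1887: Fri (+1)
  1888: Sun (+2)  1889: Mon (+1)  1890: Tue (+1) ✓  1891: Wed (+1)  1892: Fri (+2)
  1893: Sat (+1)  1894: Sun (+1)  1895: Mon (+1)  1896: Wed (+2)
Tuesday years: 1834, 1845, 1851, 1856, 1862, 1873, 1879, 1884, 1890 — 9 in total.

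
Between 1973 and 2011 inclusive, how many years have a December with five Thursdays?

December has 31 days; it has five Thursdays when Thursday falls among the first (month-length − 28) days — i.e. when December 1 is one of Thursday/Wednesday/Tuesday.
December 1 by year: 1973:Sat 1974:Sun 1975:Mon 1976:Wed✓ 1977:Thu✓ 1978:Fri 1979:Sat 1980:Mon 1981:Tue✓ 1982:Wed✓ 1983:Thu✓ 1984:Sat 1985:Sun 1986:Mon 1987:Tue✓ …(9 more)… 1997:Mon 1998:Tue✓ 1999:Wed✓ 2000:Fri 2001:Sat 2002:Sun 2003:Mon 2004:Wed✓ 2005:Thu✓ 2006:Fri 2007:Sat 2008:Mon 2009:Tue✓ 2010:Wed✓ 2011:Thu✓
Years with five Thursdays: 1976, 1977, 1981, 1982, 1983, 1987, 1988, 1992, 1993, 1994, 1998, 1999, 2004, 2005, 2009, 2010, 2011 → 17.

17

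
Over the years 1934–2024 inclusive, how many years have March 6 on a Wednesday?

Track March 6's weekday year by year (advancing +1, or +2 across a Feb 29):
  1934: Tue  1935: Wed (+1) ✓  1936: Fri (+2)  1937: Sat (+1)  1938: Sun (+1)
  1939: Mon (+1)  1940: Wed (+2) ✓  1941: Thu (+1)  1942: Fri (+1)  1943: Sat (+1)
  1944: Mon (+2)  1945: Tue (+1)  1946: Wed (+1) ✓  1947: Thu (+1)  … (63 more years) …
  2011: Sun (+1)  2012: Tue (+2)  2013: Wed (+1) ✓  2014: Thu (+1)  2015: Fri (+1)
  2016: Sun (+2)  2017: Mon (+1)  2018: Tue (+1)  2019: Wed (+1) ✓  2020: Fri (+2)
  2021: Sat (+1)  2022: Sun (+1)  2023: Mon (+1)  2024: Wed (+2) ✓
Wednesday years: 1935, 1940, 1946, 1957, 1963, 1968, 1974, 1985, 1991, 1996, 2002, 2013, 2019, 2024 — 14 in total.

14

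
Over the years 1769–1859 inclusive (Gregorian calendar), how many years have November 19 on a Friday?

13

Track November 19's weekday year by year (advancing +1, or +2 across a Feb 29):
  1769: Sun  1770: Mon (+1)  1771: Tue (+1)  1772: Thu (+2)  1773: Fri (+1) ✓
  1774: Sat (+1)  1775: Sun (+1)  1776: Tue (+2)  1777: Wed (+1)  1778: Thu (+1)
  1779: Fri (+1) ✓  1780: Sun (+2)  1781: Mon (+1)  1782: Tue (+1)  … (63 more years) …
  1846: Thu (+1)  1847: Fri (+1) ✓  1848: Sun (+2)  1849: Mon (+1)  1850: Tue (+1)
  1851: Wed (+1)  1852: Fri (+2) ✓  1853: Sat (+1)  1854: Sun (+1)  1855: Mon (+1)
  1856: Wed (+2)  1857: Thu (+1)  1858: Fri (+1) ✓  1859: Sat (+1)
Friday years: 1773, 1779, 1784, 1790, 1802, 1813, 1819, 1824, 1830, 1841, 1847, 1852, 1858 — 13 in total.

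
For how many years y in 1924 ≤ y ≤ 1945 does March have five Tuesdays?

March has 31 days; it has five Tuesdays when Tuesday falls among the first (month-length − 28) days — i.e. when March 1 is one of Tuesday/Monday/Sunday.
March 1 by year: 1924:Sat 1925:Sun✓ 1926:Mon✓ 1927:Tue✓ 1928:Thu 1929:Fri 1930:Sat 1931:Sun✓ 1932:Tue✓ 1933:Wed 1934:Thu 1935:Fri 1936:Sun✓ 1937:Mon✓ 1938:Tue✓ 1939:Wed 1940:Fri 1941:Sat 1942:Sun✓ 1943:Mon✓ 1944:Wed 1945:Thu
Years with five Tuesdays: 1925, 1926, 1927, 1931, 1932, 1936, 1937, 1938, 1942, 1943 → 10.

10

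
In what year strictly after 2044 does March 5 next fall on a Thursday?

From one year to the next, a fixed date's weekday advances by 1, or by 2 when a Feb 29 lies between the two dates.
2044: March 5 is Saturday.
2045: Sunday (+1)
2046: Monday (+1)
2047: Tuesday (+1)
2048: Thursday (+2)
March 5 falls on a Thursday in 2048.

2048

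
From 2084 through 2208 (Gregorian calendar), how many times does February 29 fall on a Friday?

Leap years in 2084–2208: 30 of them.
Feb 29 weekday advances by 5 (mod 7) from one leap year to the next four years later (or differs when a century non-leap intervenes).
Leap-day weekdays: 2084:Tue 2088:Sun 2092:Fri✓ 2096:Wed 2104:Fri✓ 2108:Wed 2112:Mon 2116:Sat 2120:Thu 2124:Tue 2128:Sun 2132:Fri✓ 2136:Wed …(4 more)… 2156:Sun 2160:Fri✓ 2164:Wed 2168:Mon 2172:Sat 2176:Thu 2180:Tue 2184:Sun 2188:Fri✓ 2192:Wed 2196:Mon 2204:Wed 2208:Mon
Friday: 2092, 2104, 2132, 2160, 2188 → 5.

5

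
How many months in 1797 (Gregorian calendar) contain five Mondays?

A month of length L has five Mondays iff its first Monday is on day ≤ L−28 (so day 1–3 in a 31-day month, 1–2 in a 30-day month, day 1 in a leap February).
Checking each month of 1797: Jan starts Sun (31d) ✓; Feb starts Wed (28d); Mar starts Wed (31d); Apr starts Sat (30d); May starts Mon (31d) ✓; Jun starts Thu (30d); Jul starts Sat (31d) ✓; Aug starts Tue (31d); Sep starts Fri (30d); Oct starts Sun (31d) ✓; Nov starts Wed (30d); Dec starts Fri (31d).
Five-Monday months: January, May, July, October → 4.

4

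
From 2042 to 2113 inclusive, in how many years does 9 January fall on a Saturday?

Track 9 January's weekday year by year (advancing +1, or +2 across a Feb 29):
  2042: Thu  2043: Fri (+1)  2044: Sat (+1) ✓  2045: Mon (+2)  2046: Tue (+1)
  2047: Wed (+1)  2048: Thu (+1)  2049: Sat (+2) ✓  2050: Sun (+1)  2051: Mon (+1)
  2052: Tue (+1)  2053: Thu (+2)  2054: Fri (+1)  2055: Sat (+1) ✓  … (44 more years) …
  2100: Sat (+1) ✓  2101: Sun (+1)  2102: Mon (+1)  2103: Tue (+1)  2104: Wed (+1)
  2105: Fri (+2)  2106: Sat (+1) ✓  2107: Sun (+1)  2108: Mon (+1)  2109: Wed (+2)
  2110: Thu (+1)  2111: Fri (+1)  2112: Sat (+1) ✓  2113: Mon (+2)
Saturday years: 2044, 2049, 2055, 2066, 2072, 2077, 2083, 2094, 2100, 2106, 2112 — 11 in total.

11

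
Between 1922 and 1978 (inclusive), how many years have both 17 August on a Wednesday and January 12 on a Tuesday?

2

Check each year's weekday for 17 August and January 12:
  1922: Thu/Thu  1923: Fri/Fri  1924: Sun/Sat  1925: Mon/Mon  1926: Tue/Tue  1927: Wed/Wed  1928: Fri/Thu  1929: Sat/Sat  1930: Sun/Sun  1931: Mon/Mon  1932: Wed/Tue ✓  1933: Thu/Thu  1934: Fri/Fri  1935: Sat/Sat  …(29 more)…  1965: Tue/Tue  1966: Wed/Wed  1967: Thu/Thu  1968: Sat/Fri  1969: Sun/Sun  1970: Mon/Mon  1971: Tue/Tue  1972: Thu/Wed  1973: Fri/Fri  1974: Sat/Sat  1975: Sun/Sun  1976: Tue/Mon  1977: Wed/Wed  1978: Thu/Thu
Both conditions hold in: 1932, 1960 — 2.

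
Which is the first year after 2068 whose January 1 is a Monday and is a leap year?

2080

Jan 1 advances by 2 weekdays after a leap year and by 1 after a common year.
2068: Jan 1 is Sunday (leap).
2069: Tuesday
2070: Wednesday
2071: Thursday
2072: Friday (leap)
2073: Sunday
2074: Monday
2075: Tuesday
2076: Wednesday (leap)
2077: Friday
2078: Saturday
2079: Sunday
2080: Monday (leap)
2080 begins on a Monday and is a leap year.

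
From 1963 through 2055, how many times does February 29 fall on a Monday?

Leap years in 1963–2055: 23 of them.
Feb 29 weekday advances by 5 (mod 7) from one leap year to the next four years later (or differs when a century non-leap intervenes).
Leap-day weekdays: 1964:Sat 1968:Thu 1972:Tue 1976:Sun 1980:Fri 1984:Wed 1988:Mon✓ 1992:Sat 1996:Thu 2000:Tue 2004:Sun 2008:Fri 2012:Wed 2016:Mon✓ 2020:Sat 2024:Thu 2028:Tue 2032:Sun 2036:Fri 2040:Wed 2044:Mon✓ 2048:Sat 2052:Thu
Monday: 1988, 2016, 2044 → 3.

3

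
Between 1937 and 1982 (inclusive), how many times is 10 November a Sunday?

6

Track 10 November's weekday year by year (advancing +1, or +2 across a Feb 29):
  1937: Wed  1938: Thu (+1)  1939: Fri (+1)  1940: Sun (+2) ✓  1941: Mon (+1)
  1942: Tue (+1)  1943: Wed (+1)  1944: Fri (+2)  1945: Sat (+1)  1946: Sun (+1) ✓
  1947: Mon (+1)  1948: Wed (+2)  1949: Thu (+1)  1950: Fri (+1)  … (18 more years) …
  1969: Mon (+1)  1970: Tue (+1)  1971: Wed (+1)  1972: Fri (+2)  1973: Sat (+1)
  1974: Sun (+1) ✓  1975: Mon (+1)  1976: Wed (+2)  1977: Thu (+1)  1978: Fri (+1)
  1979: Sat (+1)  1980: Mon (+2)  1981: Tue (+1)  1982: Wed (+1)
Sunday years: 1940, 1946, 1957, 1963, 1968, 1974 — 6 in total.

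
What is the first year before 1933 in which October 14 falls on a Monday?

From one year to the next, a fixed date's weekday advances by 1, or by 2 when a Feb 29 lies between the two dates.
1933: October 14 is Saturday.
1932: Friday (−1)
1931: Wednesday (−2)
1930: Tuesday (−1)
1929: Monday (−1)
October 14 falls on a Monday in 1929.

1929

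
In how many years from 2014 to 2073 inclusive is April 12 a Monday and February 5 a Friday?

Check each year's weekday for April 12 and February 5:
  2014: Sat/Wed  2015: Sun/Thu  2016: Tue/Fri  2017: Wed/Sun  2018: Thu/Mon  2019: Fri/Tue  2020: Sun/Wed  2021: Mon/Fri ✓  2022: Tue/Sat  2023: Wed/Sun  2024: Fri/Mon  2025: Sat/Wed  2026: Sun/Thu  2027: Mon/Fri ✓  …(32 more)…  2060: Mon/Thu  2061: Tue/Sat  2062: Wed/Sun  2063: Thu/Mon  2064: Sat/Tue  2065: Sun/Thu  2066: Mon/Fri ✓  2067: Tue/Sat  2068: Thu/Sun  2069: Fri/Tue  2070: Sat/Wed  2071: Sun/Thu  2072: Tue/Fri  2073: Wed/Sun
Both conditions hold in: 2021, 2027, 2038, 2049, 2055, 2066 — 6.

6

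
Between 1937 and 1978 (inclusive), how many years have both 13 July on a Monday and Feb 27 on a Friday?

4

Check each year's weekday for 13 July and Feb 27:
  1937: Tue/Sat  1938: Wed/Sun  1939: Thu/Mon  1940: Sat/Tue  1941: Sun/Thu  1942: Mon/Fri ✓  1943: Tue/Sat  1944: Thu/Sun  1945: Fri/Tue  1946: Sat/Wed  1947: Sun/Thu  1948: Tue/Fri  1949: Wed/Sun  1950: Thu/Mon  …(14 more)…  1965: Tue/Sat  1966: Wed/Sun  1967: Thu/Mon  1968: Sat/Tue  1969: Sun/Thu  1970: Mon/Fri ✓  1971: Tue/Sat  1972: Thu/Sun  1973: Fri/Tue  1974: Sat/Wed  1975: Sun/Thu  1976: Tue/Fri  1977: Wed/Sun  1978: Thu/Mon
Both conditions hold in: 1942, 1953, 1959, 1970 — 4.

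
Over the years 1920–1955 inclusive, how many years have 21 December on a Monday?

Track 21 December's weekday year by year (advancing +1, or +2 across a Feb 29):
  1920: Tue  1921: Wed (+1)  1922: Thu (+1)  1923: Fri (+1)  1924: Sun (+2)
  1925: Mon (+1) ✓  1926: Tue (+1)  1927: Wed (+1)  1928: Fri (+2)  1929: Sat (+1)
  1930: Sun (+1)  1931: Mon (+1) ✓  1932: Wed (+2)  1933: Thu (+1)  … (8 more years) …
  1942: Mon (+1) ✓  1943: Tue (+1)  1944: Thu (+2)  1945: Fri (+1)  1946: Sat (+1)
  1947: Sun (+1)  1948: Tue (+2)  1949: Wed (+1)  1950: Thu (+1)  1951: Fri (+1)
  1952: Sun (+2)  1953: Mon (+1) ✓  1954: Tue (+1)  1955: Wed (+1)
Monday years: 1925, 1931, 1936, 1942, 1953 — 5 in total.

5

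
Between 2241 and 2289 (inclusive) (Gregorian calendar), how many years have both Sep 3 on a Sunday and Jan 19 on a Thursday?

5

Check each year's weekday for Sep 3 and Jan 19:
  2241: Fri/Tue  2242: Sat/Wed  2243: Sun/Thu ✓  2244: Tue/Fri  2245: Wed/Sun  2246: Thu/Mon  2247: Fri/Tue  2248: Sun/Wed  2249: Mon/Fri  2250: Tue/Sat  2251: Wed/Sun  2252: Fri/Mon  2253: Sat/Wed  2254: Sun/Thu ✓  …(21 more)…  2276: Sun/Wed  2277: Mon/Fri  2278: Tue/Sat  2279: Wed/Sun  2280: Fri/Mon  2281: Sat/Wed  2282: Sun/Thu ✓  2283: Mon/Fri  2284: Wed/Sat  2285: Thu/Mon  2286: Fri/Tue  2287: Sat/Wed  2288: Mon/Thu  2289: Tue/Sat
Both conditions hold in: 2243, 2254, 2265, 2271, 2282 — 5.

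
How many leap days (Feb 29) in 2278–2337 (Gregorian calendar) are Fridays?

Leap years in 2278–2337: 14 of them.
Feb 29 weekday advances by 5 (mod 7) from one leap year to the next four years later (or differs when a century non-leap intervenes).
Leap-day weekdays: 2280:Sun 2284:Fri✓ 2288:Wed 2292:Mon 2296:Sat 2304:Mon 2308:Sat 2312:Thu 2316:Tue 2320:Sun 2324:Fri✓ 2328:Wed 2332:Mon 2336:Sat
Friday: 2284, 2324 → 2.

2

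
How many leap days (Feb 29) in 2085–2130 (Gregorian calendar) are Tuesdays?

1

Leap years in 2085–2130: 10 of them.
Feb 29 weekday advances by 5 (mod 7) from one leap year to the next four years later (or differs when a century non-leap intervenes).
Leap-day weekdays: 2088:Sun 2092:Fri 2096:Wed 2104:Fri 2108:Wed 2112:Mon 2116:Sat 2120:Thu 2124:Tue✓ 2128:Sun
Tuesday: 2124 → 1.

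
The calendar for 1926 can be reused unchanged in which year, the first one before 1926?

Two years share a calendar iff Jan 1 falls on the same weekday and both are leap or both are common. 1926: Jan 1 is Friday, common year.
1925: Jan 1 Thursday, common
1924: Jan 1 Tuesday, leap
1923: Jan 1 Monday, common
1922: Jan 1 Sunday, common
1921: Jan 1 Saturday, common
1920: Jan 1 Thursday, leap
1919: Jan 1 Wednesday, common
1918: Jan 1 Tuesday, common
1917: Jan 1 Monday, common
1916: Jan 1 Saturday, leap
1915: Jan 1 Friday, common
1915 matches on both conditions.

1915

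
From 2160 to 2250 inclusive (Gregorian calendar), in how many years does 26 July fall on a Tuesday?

13

Track 26 July's weekday year by year (advancing +1, or +2 across a Feb 29):
  2160: Sat  2161: Sun (+1)  2162: Mon (+1)  2163: Tue (+1) ✓  2164: Thu (+2)
  2165: Fri (+1)  2166: Sat (+1)  2167: Sun (+1)  2168: Tue (+2) ✓  2169: Wed (+1)
  2170: Thu (+1)  2171: Fri (+1)  2172: Sun (+2)  2173: Mon (+1)  … (63 more years) …
  2237: Wed (+1)  2238: Thu (+1)  2239: Fri (+1)  2240: Sun (+2)  2241: Mon (+1)
  2242: Tue (+1) ✓  2243: Wed (+1)  2244: Fri (+2)  2245: Sat (+1)  2246: Sun (+1)
  2247: Mon (+1)  2248: Wed (+2)  2249: Thu (+1)  2250: Fri (+1)
Tuesday years: 2163, 2168, 2174, 2185, 2191, 2196, 2203, 2208, 2214, 2225, 2231, 2236, 2242 — 13 in total.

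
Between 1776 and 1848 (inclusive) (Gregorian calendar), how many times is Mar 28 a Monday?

10

Track Mar 28's weekday year by year (advancing +1, or +2 across a Feb 29):
  1776: Thu  1777: Fri (+1)  1778: Sat (+1)  1779: Sun (+1)  1780: Tue (+2)
  1781: Wed (+1)  1782: Thu (+1)  1783: Fri (+1)  1784: Sun (+2)  1785: Mon (+1) ✓
  1786: Tue (+1)  1787: Wed (+1)  1788: Fri (+2)  1789: Sat (+1)  … (45 more years) …
  1835: Sat (+1)  1836: Mon (+2) ✓  1837: Tue (+1)  1838: Wed (+1)  1839: Thu (+1)
  1840: Sat (+2)  1841: Sun (+1)  1842: Mon (+1) ✓  1843: Tue (+1)  1844: Thu (+2)
  1845: Fri (+1)  1846: Sat (+1)  1847: Sun (+1)  1848: Tue (+2)
Monday years: 1785, 1791, 1796, 1803, 1808, 1814, 1825, 1831, 1836, 1842 — 10 in total.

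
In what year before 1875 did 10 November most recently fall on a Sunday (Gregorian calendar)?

1872

From one year to the next, a fixed date's weekday advances by 1, or by 2 when a Feb 29 lies between the two dates.
1875: November 10 is Wednesday.
1874: Tuesday (−1)
1873: Monday (−1)
1872: Sunday (−1)
10 November falls on a Sunday in 1872.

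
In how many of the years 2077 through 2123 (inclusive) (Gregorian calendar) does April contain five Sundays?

12

April has 30 days; it has five Sundays when Sunday falls among the first (month-length − 28) days — i.e. when April 1 is one of Sunday/Saturday.
April 1 by year: 2077:Thu 2078:Fri 2079:Sat✓ 2080:Mon 2081:Tue 2082:Wed 2083:Thu 2084:Sat✓ 2085:Sun✓ 2086:Mon 2087:Tue 2088:Thu 2089:Fri 2090:Sat✓ 2091:Sun✓ …(17 more)… 2109:Mon 2110:Tue 2111:Wed 2112:Fri 2113:Sat✓ 2114:Sun✓ 2115:Mon 2116:Wed 2117:Thu 2118:Fri 2119:Sat✓ 2120:Mon 2121:Tue 2122:Wed 2123:Thu
Years with five Sundays: 2079, 2084, 2085, 2090, 2091, 2096, 2102, 2103, 2108, 2113, 2114, 2119 → 12.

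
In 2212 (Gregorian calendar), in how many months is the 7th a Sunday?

1

Check the 7th of each month of 2212: Jan 7: Tue, Feb 7: Fri, Mar 7: Sat, Apr 7: Tue, May 7: Thu, Jun 7: Sun, Jul 7: Tue, Aug 7: Fri, Sep 7: Mon, Oct 7: Wed, Nov 7: Sat, Dec 7: Mon.
Sunday occurs in June — 1 month.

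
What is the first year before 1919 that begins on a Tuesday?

1918

Jan 1 advances by 2 weekdays after a leap year and by 1 after a common year.
1919: Jan 1 is Wednesday.
1918: Tuesday
1918 begins on a Tuesday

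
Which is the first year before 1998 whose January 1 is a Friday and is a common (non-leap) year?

1993

Jan 1 advances by 2 weekdays after a leap year and by 1 after a common year.
1998: Jan 1 is Thursday.
1997: Wednesday
1996: Monday (leap)
1995: Sunday
1994: Saturday
1993: Friday
1993 begins on a Friday and is a common year.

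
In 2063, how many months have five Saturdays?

A month of length L has five Saturdays iff its first Saturday is on day ≤ L−28 (so day 1–3 in a 31-day month, 1–2 in a 30-day month, day 1 in a leap February).
Checking each month of 2063: Jan starts Mon (31d); Feb starts Thu (28d); Mar starts Thu (31d) ✓; Apr starts Sun (30d); May starts Tue (31d); Jun starts Fri (30d) ✓; Jul starts Sun (31d); Aug starts Wed (31d); Sep starts Sat (30d) ✓; Oct starts Mon (31d); Nov starts Thu (30d); Dec starts Sat (31d) ✓.
Five-Saturday months: March, June, September, December → 4.

4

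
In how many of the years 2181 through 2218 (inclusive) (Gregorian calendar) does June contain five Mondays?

June has 30 days; it has five Mondays when Monday falls among the first (month-length − 28) days — i.e. when June 1 is one of Monday/Sunday.
June 1 by year: 2181:Fri 2182:Sat 2183:Sun✓ 2184:Tue 2185:Wed 2186:Thu 2187:Fri 2188:Sun✓ 2189:Mon✓ 2190:Tue 2191:Wed 2192:Fri 2193:Sat 2194:Sun✓ 2195:Mon✓ …(8 more)… 2204:Fri 2205:Sat 2206:Sun✓ 2207:Mon✓ 2208:Wed 2209:Thu 2210:Fri 2211:Sat 2212:Mon✓ 2213:Tue 2214:Wed 2215:Thu 2216:Sat 2217:Sun✓ 2218:Mon✓
Years with five Mondays: 2183, 2188, 2189, 2194, 2195, 2200, 2201, 2206, 2207, 2212, 2217, 2218 → 12.

12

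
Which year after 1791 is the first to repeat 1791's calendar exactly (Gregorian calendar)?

Two years share a calendar iff Jan 1 falls on the same weekday and both are leap or both are common. 1791: Jan 1 is Saturday, common year.
1792: Jan 1 Sunday, leap
1793: Jan 1 Tuesday, common
1794: Jan 1 Wednesday, common
1795: Jan 1 Thursday, common
1796: Jan 1 Friday, leap
1797: Jan 1 Sunday, common
1798: Jan 1 Monday, common
1799: Jan 1 Tuesday, common
1800: Jan 1 Wednesday, common
1801: Jan 1 Thursday, common
1802: Jan 1 Friday, common
1803: Jan 1 Saturday, common
1803 matches on both conditions.

1803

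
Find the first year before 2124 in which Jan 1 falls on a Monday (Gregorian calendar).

Jan 1 advances by 2 weekdays after a leap year and by 1 after a common year.
2124: Jan 1 is Saturday (leap).
2123: Friday
2122: Thursday
2121: Wednesday
2120: Monday (leap)
2120 begins on a Monday

2120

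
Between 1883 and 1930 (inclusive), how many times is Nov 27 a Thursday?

7

Track Nov 27's weekday year by year (advancing +1, or +2 across a Feb 29):
  1883: Tue  1884: Thu (+2) ✓  1885: Fri (+1)  1886: Sat (+1)  1887: Sun (+1)
  1888: Tue (+2)  1889: Wed (+1)  1890: Thu (+1) ✓  1891: Fri (+1)  1892: Sun (+2)
  1893: Mon (+1)  1894: Tue (+1)  1895: Wed (+1)  1896: Fri (+2)  … (20 more years) …
  1917: Tue (+1)  1918: Wed (+1)  1919: Thu (+1) ✓  1920: Sat (+2)  1921: Sun (+1)
  1922: Mon (+1)  1923: Tue (+1)  1924: Thu (+2) ✓  1925: Fri (+1)  1926: Sat (+1)
  1927: Sun (+1)  1928: Tue (+2)  1929: Wed (+1)  1930: Thu (+1) ✓
Thursday years: 1884, 1890, 1902, 1913, 1919, 1924, 1930 — 7 in total.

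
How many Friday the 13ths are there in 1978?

2

Check the 13th of each month of 1978: Jan 13: Fri, Feb 13: Mon, Mar 13: Mon, Apr 13: Thu, May 13: Sat, Jun 13: Tue, Jul 13: Thu, Aug 13: Sun, Sep 13: Wed, Oct 13: Fri, Nov 13: Mon, Dec 13: Wed.
Friday occurs in January, October — 2 months.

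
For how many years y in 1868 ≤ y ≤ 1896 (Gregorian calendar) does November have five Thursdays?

8

November has 30 days; it has five Thursdays when Thursday falls among the first (month-length − 28) days — i.e. when November 1 is one of Thursday/Wednesday.
November 1 by year: 1868:Sun 1869:Mon 1870:Tue 1871:Wed✓ 1872:Fri 1873:Sat 1874:Sun 1875:Mon 1876:Wed✓ 1877:Thu✓ 1878:Fri 1879:Sat 1880:Mon 1881:Tue 1882:Wed✓ 1883:Thu✓ 1884:Sat 1885:Sun 1886:Mon 1887:Tue 1888:Thu✓ 1889:Fri 1890:Sat 1891:Sun 1892:Tue 1893:Wed✓ 1894:Thu✓ 1895:Fri 1896:Sun
Years with five Thursdays: 1871, 1876, 1877, 1882, 1883, 1888, 1893, 1894 → 8.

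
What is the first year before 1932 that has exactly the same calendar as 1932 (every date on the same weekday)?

1904

Two years share a calendar iff Jan 1 falls on the same weekday and both are leap or both are common. 1932: Jan 1 is Friday, leap year.
1931: Jan 1 Thursday, common
1930: Jan 1 Wednesday, common
1929: Jan 1 Tuesday, common
1928: Jan 1 Sunday, leap
1927: Jan 1 Saturday, common
1926: Jan 1 Friday, common
1925: Jan 1 Thursday, common
1924: Jan 1 Tuesday, leap
1923: Jan 1 Monday, common
1922: Jan 1 Sunday, common
1921: Jan 1 Saturday, common
1920: Jan 1 Thursday, leap
1919: Jan 1 Wednesday, common
1918: Jan 1 Tuesday, common
1917: Jan 1 Monday, common
1916: Jan 1 Saturday, leap
1915: Jan 1 Friday, common
1914: Jan 1 Thursday, common
1913: Jan 1 Wednesday, common
1912: Jan 1 Monday, leap
1911: Jan 1 Sunday, common
1910: Jan 1 Saturday, common
1909: Jan 1 Friday, common
1908: Jan 1 Wednesday, leap
1907: Jan 1 Tuesday, common
1906: Jan 1 Monday, common
1905: Jan 1 Sunday, common
1904: Jan 1 Friday, leap
1904 matches on both conditions.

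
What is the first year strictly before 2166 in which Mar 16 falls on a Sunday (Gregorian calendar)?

2160

From one year to the next, a fixed date's weekday advances by 1, or by 2 when a Feb 29 lies between the two dates.
2166: March 16 is Sunday.
2165: Saturday (−1)
2164: Friday (−1)
2163: Wednesday (−2)
2162: Tuesday (−1)
2161: Monday (−1)
2160: Sunday (−1)
Mar 16 falls on a Sunday in 2160.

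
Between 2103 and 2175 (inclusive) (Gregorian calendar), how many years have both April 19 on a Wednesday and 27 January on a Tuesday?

Check each year's weekday for April 19 and 27 January:
  2103: Thu/Sat  2104: Sat/Sun  2105: Sun/Tue  2106: Mon/Wed  2107: Tue/Thu  2108: Thu/Fri  2109: Fri/Sun  2110: Sat/Mon  2111: Sun/Tue  2112: Tue/Wed  2113: Wed/Fri  2114: Thu/Sat  2115: Fri/Sun  2116: Sun/Mon  …(45 more)…  2162: Mon/Wed  2163: Tue/Thu  2164: Thu/Fri  2165: Fri/Sun  2166: Sat/Mon  2167: Sun/Tue  2168: Tue/Wed  2169: Wed/Fri  2170: Thu/Sat  2171: Fri/Sun  2172: Sun/Mon  2173: Mon/Wed  2174: Tue/Thu  2175: Wed/Fri
Both conditions hold in: no year — 0.

0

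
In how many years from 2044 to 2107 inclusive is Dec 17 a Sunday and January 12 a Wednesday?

2

Check each year's weekday for Dec 17 and January 12:
  2044: Sat/Tue  2045: Sun/Thu  2046: Mon/Fri  2047: Tue/Sat  2048: Thu/Sun  2049: Fri/Tue  2050: Sat/Wed  2051: Sun/Thu  2052: Tue/Fri  2053: Wed/Sun  2054: Thu/Mon  2055: Fri/Tue  2056: Sun/Wed ✓  2057: Mon/Fri  …(36 more)…  2094: Fri/Tue  2095: Sat/Wed  2096: Mon/Thu  2097: Tue/Sat  2098: Wed/Sun  2099: Thu/Mon  2100: Fri/Tue  2101: Sat/Wed  2102: Sun/Thu  2103: Mon/Fri  2104: Wed/Sat  2105: Thu/Mon  2106: Fri/Tue  2107: Sat/Wed
Both conditions hold in: 2056, 2084 — 2.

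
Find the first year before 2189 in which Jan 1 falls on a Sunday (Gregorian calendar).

2186

Jan 1 advances by 2 weekdays after a leap year and by 1 after a common year.
2189: Jan 1 is Thursday.
2188: Tuesday (leap)
2187: Monday
2186: Sunday
2186 begins on a Sunday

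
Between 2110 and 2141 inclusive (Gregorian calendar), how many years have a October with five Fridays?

October has 31 days; it has five Fridays when Friday falls among the first (month-length − 28) days — i.e. when October 1 is one of Friday/Thursday/Wednesday.
October 1 by year: 2110:Wed✓ 2111:Thu✓ 2112:Sat 2113:Sun 2114:Mon 2115:Tue 2116:Thu✓ 2117:Fri✓ 2118:Sat 2119:Sun 2120:Tue 2121:Wed✓ 2122:Thu✓ 2123:Fri✓ 2124:Sun 2125:Mon 2126:Tue 2127:Wed✓ 2128:Fri✓ 2129:Sat 2130:Sun 2131:Mon 2132:Wed✓ 2133:Thu✓ 2134:Fri✓ 2135:Sat 2136:Mon 2137:Tue 2138:Wed✓ 2139:Thu✓ 2140:Sat 2141:Sun
Years with five Fridays: 2110, 2111, 2116, 2117, 2121, 2122, 2123, 2127, 2128, 2132, 2133, 2134, 2138, 2139 → 14.

14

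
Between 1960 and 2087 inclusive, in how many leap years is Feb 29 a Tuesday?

5

Leap years in 1960–2087: 32 of them.
Feb 29 weekday advances by 5 (mod 7) from one leap year to the next four years later (or differs when a century non-leap intervenes).
Leap-day weekdays: 1960:Mon 1964:Sat 1968:Thu 1972:Tue✓ 1976:Sun 1980:Fri 1984:Wed 1988:Mon 1992:Sat 1996:Thu 2000:Tue✓ 2004:Sun 2008:Fri …(6 more)… 2036:Fri 2040:Wed 2044:Mon 2048:Sat 2052:Thu 2056:Tue✓ 2060:Sun 2064:Fri 2068:Wed 2072:Mon 2076:Sat 2080:Thu 2084:Tue✓
Tuesday: 1972, 2000, 2028, 2056, 2084 → 5.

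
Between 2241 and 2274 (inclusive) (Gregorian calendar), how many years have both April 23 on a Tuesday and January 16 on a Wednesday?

Check each year's weekday for April 23 and January 16:
  2241: Fri/Sat  2242: Sat/Sun  2243: Sun/Mon  2244: Tue/Tue  2245: Wed/Thu  2246: Thu/Fri  2247: Fri/Sat  2248: Sun/Sun  2249: Mon/Tue  2250: Tue/Wed ✓  2251: Wed/Thu  2252: Fri/Fri  2253: Sat/Sun  2254: Sun/Mon  …(6 more)…  2261: Tue/Wed ✓  2262: Wed/Thu  2263: Thu/Fri  2264: Sat/Sat  2265: Sun/Mon  2266: Mon/Tue  2267: Tue/Wed ✓  2268: Thu/Thu  2269: Fri/Sat  2270: Sat/Sun  2271: Sun/Mon  2272: Tue/Tue  2273: Wed/Thu  2274: Thu/Fri
Both conditions hold in: 2250, 2261, 2267 — 3.

3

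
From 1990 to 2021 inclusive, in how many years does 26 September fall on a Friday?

4

Track 26 September's weekday year by year (advancing +1, or +2 across a Feb 29):
  1990: Wed  1991: Thu (+1)  1992: Sat (+2)  1993: Sun (+1)  1994: Mon (+1)
  1995: Tue (+1)  1996: Thu (+2)  1997: Fri (+1) ✓  1998: Sat (+1)  1999: Sun (+1)
  2000: Tue (+2)  2001: Wed (+1)  2002: Thu (+1)  2003: Fri (+1) ✓  … (4 more years) …
  2008: Fri (+2) ✓  2009: Sat (+1)  2010: Sun (+1)  2011: Mon (+1)  2012: Wed (+2)
  2013: Thu (+1)  2014: Fri (+1) ✓  2015: Sat (+1)  2016: Mon (+2)  2017: Tue (+1)
  2018: Wed (+1)  2019: Thu (+1)  2020: Sat (+2)  2021: Sun (+1)
Friday years: 1997, 2003, 2008, 2014 — 4 in total.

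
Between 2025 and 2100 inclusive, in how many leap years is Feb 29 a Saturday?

2

Leap years in 2025–2100: 18 of them.
Feb 29 weekday advances by 5 (mod 7) from one leap year to the next four years later (or differs when a century non-leap intervenes).
Leap-day weekdays: 2028:Tue 2032:Sun 2036:Fri 2040:Wed 2044:Mon 2048:Sat✓ 2052:Thu 2056:Tue 2060:Sun 2064:Fri 2068:Wed 2072:Mon 2076:Sat✓ 2080:Thu 2084:Tue 2088:Sun 2092:Fri 2096:Wed
Saturday: 2048, 2076 → 2.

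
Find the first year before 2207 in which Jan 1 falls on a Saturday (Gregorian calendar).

Jan 1 advances by 2 weekdays after a leap year and by 1 after a common year.
2207: Jan 1 is Thursday.
2206: Wednesday
2205: Tuesday
2204: Sunday (leap)
2203: Saturday
2203 begins on a Saturday

2203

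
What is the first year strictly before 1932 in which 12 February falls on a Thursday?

From one year to the next, a fixed date's weekday advances by 1, or by 2 when a Feb 29 lies between the two dates.
1932: February 12 is Friday.
1931: Thursday (−1)
12 February falls on a Thursday in 1931.

1931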